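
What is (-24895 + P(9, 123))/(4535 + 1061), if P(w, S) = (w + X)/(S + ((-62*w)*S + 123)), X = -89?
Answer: -425629795/95674812 ≈ -4.4487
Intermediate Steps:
P(w, S) = (-89 + w)/(123 + S - 62*S*w) (P(w, S) = (w - 89)/(S + ((-62*w)*S + 123)) = (-89 + w)/(S + (-62*S*w + 123)) = (-89 + w)/(S + (123 - 62*S*w)) = (-89 + w)/(123 + S - 62*S*w))
(-24895 + P(9, 123))/(4535 + 1061) = (-24895 + (-89 + 9)/(123 + 123 - 62*123*9))/(4535 + 1061) = (-24895 - 80/(123 + 123 - 68634))/5596 = (-24895 - 80/(-68388))*(1/5596) = (-24895 - 1/68388*(-80))*(1/5596) = (-24895 + 20/17097)*(1/5596) = -425629795/17097*1/5596 = -425629795/95674812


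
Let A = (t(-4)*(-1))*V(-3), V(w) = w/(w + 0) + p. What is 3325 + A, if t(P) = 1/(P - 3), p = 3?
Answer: 23279/7 ≈ 3325.6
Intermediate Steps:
t(P) = 1/(-3 + P)
V(w) = 4 (V(w) = w/(w + 0) + 3 = w/w + 3 = 1 + 3 = 4)
A = 4/7 (A = (-1/(-3 - 4))*4 = (-1/(-7))*4 = -⅐*(-1)*4 = (⅐)*4 = 4/7 ≈ 0.57143)
3325 + A = 3325 + 4/7 = 23279/7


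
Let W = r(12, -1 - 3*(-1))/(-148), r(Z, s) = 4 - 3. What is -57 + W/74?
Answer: -624265/10952 ≈ -57.000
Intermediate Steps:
r(Z, s) = 1
W = -1/148 (W = 1/(-148) = 1*(-1/148) = -1/148 ≈ -0.0067568)
-57 + W/74 = -57 - 1/148/74 = -57 - 1/148*1/74 = -57 - 1/10952 = -624265/10952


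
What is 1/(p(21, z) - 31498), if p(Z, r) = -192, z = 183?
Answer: -1/31690 ≈ -3.1556e-5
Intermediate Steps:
1/(p(21, z) - 31498) = 1/(-192 - 31498) = 1/(-31690) = -1/31690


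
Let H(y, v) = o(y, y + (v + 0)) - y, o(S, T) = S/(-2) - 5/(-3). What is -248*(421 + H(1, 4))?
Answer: -313348/3 ≈ -1.0445e+5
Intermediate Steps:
o(S, T) = 5/3 - S/2 (o(S, T) = S*(-1/2) - 5*(-1/3) = -S/2 + 5/3 = 5/3 - S/2)
H(y, v) = 5/3 - 3*y/2 (H(y, v) = (5/3 - y/2) - y = 5/3 - 3*y/2)
-248*(421 + H(1, 4)) = -248*(421 + (5/3 - 3/2*1)) = -248*(421 + (5/3 - 3/2)) = -248*(421 + 1/6) = -248*2527/6 = -313348/3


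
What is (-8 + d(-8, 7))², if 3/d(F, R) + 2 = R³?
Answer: 7425625/116281 ≈ 63.859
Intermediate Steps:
d(F, R) = 3/(-2 + R³)
(-8 + d(-8, 7))² = (-8 + 3/(-2 + 7³))² = (-8 + 3/(-2 + 343))² = (-8 + 3/341)² = (-2725/341)² = 7425625/116281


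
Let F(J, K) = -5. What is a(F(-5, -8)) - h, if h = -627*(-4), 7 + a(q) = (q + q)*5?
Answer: -2565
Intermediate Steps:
a(q) = -7 + 10*q (a(q) = -7 + (q + q)*5 = -7 + (2*q)*5 = -7 + 10*q)
h = 2508
a(F(-5, -8)) - h = (-7 + 10*(-5)) - 1*2508 = (-7 - 50) - 2508 = -57 - 2508 = -2565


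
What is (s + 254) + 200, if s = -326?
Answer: 128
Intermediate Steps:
(s + 254) + 200 = (-326 + 254) + 200 = -72 + 200 = 128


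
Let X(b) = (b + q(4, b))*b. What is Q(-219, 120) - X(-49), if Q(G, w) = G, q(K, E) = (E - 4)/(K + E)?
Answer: -115303/45 ≈ -2562.3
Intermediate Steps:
q(K, E) = (-4 + E)/(E + K)
X(b) = b*(b + (-4 + b)/(4 + b)) (X(b) = (b + (-4 + b)/(b + 4))*b = (b + (-4 + b)/(4 + b))*b = b*(b + (-4 + b)/(4 + b)))
Q(-219, 120) - X(-49) = -219 - (-49)*(-4 - 49 - 49*(4 - 49))/(4 - 49) = -219 - (-49)*(-4 - 49 - 49*(-45))/(-45) = -219 - (-49)*(-1)*(-4 - 49 + 2205)/45 = -219 - (-49)*(-1)*2152/45 = -219 - 1*105448/45 = -219 - 105448/45 = -115303/45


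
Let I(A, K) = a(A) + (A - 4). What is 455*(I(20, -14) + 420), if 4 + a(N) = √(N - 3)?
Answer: 196560 + 455*√17 ≈ 1.9844e+5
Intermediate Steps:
a(N) = -4 + √(-3 + N) (a(N) = -4 + √(N - 3) = -4 + √(-3 + N))
I(A, K) = -8 + A + √(-3 + A) (I(A, K) = (-4 + √(-3 + A)) + (A - 4) = (-4 + √(-3 + A)) + (-4 + A) = -8 + A + √(-3 + A))
455*(I(20, -14) + 420) = 455*((-8 + 20 + √(-3 + 20)) + 420) = 455*((-8 + 20 + √17) + 420) = 455*((12 + √17) + 420) = 455*(432 + √17) = 196560 + 455*√17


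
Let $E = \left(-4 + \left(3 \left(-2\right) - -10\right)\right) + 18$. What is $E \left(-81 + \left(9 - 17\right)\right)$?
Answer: $-1602$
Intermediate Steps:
$E = 18$ ($E = \left(-4 + \left(-6 + 10\right)\right) + 18 = \left(-4 + 4\right) + 18 = 0 + 18 = 18$)
$E \left(-81 + \left(9 - 17\right)\right) = 18 \left(-81 + \left(9 - 17\right)\right) = 18 \left(-81 - 8\right) = 18 \left(-89\right) = -1602$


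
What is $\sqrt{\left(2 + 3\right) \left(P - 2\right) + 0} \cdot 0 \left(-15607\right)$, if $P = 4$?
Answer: $0$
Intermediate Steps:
$\sqrt{\left(2 + 3\right) \left(P - 2\right) + 0} \cdot 0 \left(-15607\right) = \sqrt{\left(2 + 3\right) \left(4 - 2\right) + 0} \cdot 0 \left(-15607\right) = \sqrt{5 \cdot 2 + 0} \cdot 0 \left(-15607\right) = \sqrt{10 + 0} \cdot 0 \left(-15607\right) = \sqrt{10} \cdot 0 \left(-15607\right) = 0 \left(-15607\right) = 0$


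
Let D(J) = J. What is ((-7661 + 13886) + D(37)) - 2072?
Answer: 4190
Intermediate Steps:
((-7661 + 13886) + D(37)) - 2072 = ((-7661 + 13886) + 37) - 2072 = (6225 + 37) - 2072 = 6262 - 2072 = 4190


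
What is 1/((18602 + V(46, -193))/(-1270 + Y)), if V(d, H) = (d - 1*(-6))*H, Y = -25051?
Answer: -26321/8566 ≈ -3.0727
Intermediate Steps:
V(d, H) = H*(6 + d) (V(d, H) = (d + 6)*H = (6 + d)*H = H*(6 + d))
1/((18602 + V(46, -193))/(-1270 + Y)) = 1/((18602 - 193*(6 + 46))/(-1270 - 25051)) = 1/((18602 - 193*52)/(-26321)) = 1/((18602 - 10036)*(-1/26321)) = 1/(8566*(-1/26321)) = 1/(-8566/26321) = -26321/8566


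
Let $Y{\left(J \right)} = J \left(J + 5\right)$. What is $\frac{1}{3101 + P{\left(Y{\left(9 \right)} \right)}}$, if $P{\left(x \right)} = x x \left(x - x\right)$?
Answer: $\frac{1}{3101} \approx 0.00032248$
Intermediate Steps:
$Y{\left(J \right)} = J \left(5 + J\right)$
$P{\left(x \right)} = 0$ ($P{\left(x \right)} = x^{2} \cdot 0 = 0$)
$\frac{1}{3101 + P{\left(Y{\left(9 \right)} \right)}} = \frac{1}{3101 + 0} = \frac{1}{3101}$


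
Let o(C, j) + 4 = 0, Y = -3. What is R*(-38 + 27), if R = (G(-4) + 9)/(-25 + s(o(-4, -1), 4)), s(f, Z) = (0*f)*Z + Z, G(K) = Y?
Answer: 22/7 ≈ 3.1429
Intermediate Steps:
G(K) = -3
o(C, j) = -4 (o(C, j) = -4 + 0 = -4)
s(f, Z) = Z (s(f, Z) = 0*Z + Z = 0 + Z = Z)
R = -2/7 (R = (-3 + 9)/(-25 + 4) = 6/(-21) = 6*(-1/21) = -2/7 ≈ -0.28571)
R*(-38 + 27) = -2*(-38 + 27)/7 = -2/7*(-11) = 22/7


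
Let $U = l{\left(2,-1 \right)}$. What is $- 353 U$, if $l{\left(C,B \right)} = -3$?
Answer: $1059$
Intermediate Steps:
$U = -3$
$- 353 U = \left(-353\right) \left(-3\right) = 1059$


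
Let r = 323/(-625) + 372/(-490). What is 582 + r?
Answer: 17784673/30625 ≈ 580.72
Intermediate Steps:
r = -39077/30625 (r = 323*(-1/625) + 372*(-1/490) = -323/625 - 186/245 = -39077/30625 ≈ -1.2760)
582 + r = 582 - 39077/30625 = 17784673/30625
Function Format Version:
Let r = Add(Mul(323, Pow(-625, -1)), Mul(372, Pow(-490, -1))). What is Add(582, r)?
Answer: Rational(17784673, 30625) ≈ 580.72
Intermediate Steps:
r = Rational(-39077, 30625) (r = Add(Mul(323, Rational(-1, 625)), Mul(372, Rational(-1, 490))) = Add(Rational(-323, 625), Rational(-186, 245)) = Rational(-39077, 30625) ≈ -1.2760)
Add(582, r) = Add(582, Rational(-39077, 30625)) = Rational(17784673, 30625)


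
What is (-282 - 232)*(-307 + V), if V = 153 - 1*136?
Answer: 149060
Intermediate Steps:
V = 17 (V = 153 - 136 = 17)
(-282 - 232)*(-307 + V) = (-282 - 232)*(-307 + 17) = -514*(-290) = 149060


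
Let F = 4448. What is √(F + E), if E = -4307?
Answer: √141 ≈ 11.874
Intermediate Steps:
√(F + E) = √(4448 - 4307) = √141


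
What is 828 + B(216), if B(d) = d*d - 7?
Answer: 47477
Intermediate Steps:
B(d) = -7 + d² (B(d) = d² - 7 = -7 + d²)
828 + B(216) = 828 + (-7 + 216²) = 828 + (-7 + 46656) = 828 + 46649 = 47477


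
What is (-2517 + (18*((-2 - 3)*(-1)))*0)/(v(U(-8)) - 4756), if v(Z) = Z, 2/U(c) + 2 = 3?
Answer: 2517/4754 ≈ 0.52945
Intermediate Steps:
U(c) = 2 (U(c) = 2/(-2 + 3) = 2/1 = 2*1 = 2)
(-2517 + (18*((-2 - 3)*(-1)))*0)/(v(U(-8)) - 4756) = (-2517 + (18*((-2 - 3)*(-1)))*0)/(2 - 4756) = (-2517 + (18*(-5*(-1)))*0)/(-4754) = (-2517 + (18*5)*0)*(-1/4754) = (-2517 + 90*0)*(-1/4754) = (-2517 + 0)*(-1/4754) = -2517*(-1/4754) = 2517/4754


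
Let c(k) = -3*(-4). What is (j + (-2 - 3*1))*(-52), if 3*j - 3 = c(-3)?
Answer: 0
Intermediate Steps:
c(k) = 12
j = 5 (j = 1 + (1/3)*12 = 1 + 4 = 5)
(j + (-2 - 3*1))*(-52) = (5 + (-2 - 3*1))*(-52) = (5 + (-2 - 3))*(-52) = (5 - 5)*(-52) = 0*(-52) = 0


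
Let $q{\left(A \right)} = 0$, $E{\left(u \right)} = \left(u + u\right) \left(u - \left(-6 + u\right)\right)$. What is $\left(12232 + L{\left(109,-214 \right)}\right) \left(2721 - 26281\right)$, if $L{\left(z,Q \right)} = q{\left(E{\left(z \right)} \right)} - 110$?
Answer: $-285594320$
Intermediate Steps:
$E{\left(u \right)} = 12 u$ ($E{\left(u \right)} = 2 u 6 = 12 u$)
$L{\left(z,Q \right)} = -110$ ($L{\left(z,Q \right)} = 0 - 110 = -110$)
$\left(12232 + L{\left(109,-214 \right)}\right) \left(2721 - 26281\right) = \left(12232 - 110\right) \left(2721 - 26281\right) = 12122 \left(-23560\right) = -285594320$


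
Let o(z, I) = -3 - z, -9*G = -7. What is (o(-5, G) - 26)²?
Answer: 576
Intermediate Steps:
G = 7/9 (G = -⅑*(-7) = 7/9 ≈ 0.77778)
(o(-5, G) - 26)² = ((-3 - 1*(-5)) - 26)² = ((-3 + 5) - 26)² = (2 - 26)² = (-24)² = 576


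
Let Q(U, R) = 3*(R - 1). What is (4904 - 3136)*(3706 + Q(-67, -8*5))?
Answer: 6334744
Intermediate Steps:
Q(U, R) = -3 + 3*R (Q(U, R) = 3*(-1 + R) = -3 + 3*R)
(4904 - 3136)*(3706 + Q(-67, -8*5)) = (4904 - 3136)*(3706 + (-3 + 3*(-8*5))) = 1768*(3706 + (-3 + 3*(-40))) = 1768*(3706 + (-3 - 120)) = 1768*(3706 - 123) = 1768*3583 = 6334744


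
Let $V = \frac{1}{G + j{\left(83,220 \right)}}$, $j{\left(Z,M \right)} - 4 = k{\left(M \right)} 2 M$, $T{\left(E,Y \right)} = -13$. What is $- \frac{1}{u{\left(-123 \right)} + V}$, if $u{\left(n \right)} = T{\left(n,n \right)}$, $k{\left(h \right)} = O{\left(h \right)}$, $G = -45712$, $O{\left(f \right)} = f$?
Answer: $\frac{51092}{664195} \approx 0.076923$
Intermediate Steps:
$k{\left(h \right)} = h$
$u{\left(n \right)} = -13$
$j{\left(Z,M \right)} = 4 + 2 M^{2}$ ($j{\left(Z,M \right)} = 4 + M 2 M = 4 + 2 M M = 4 + 2 M^{2}$)
$V = \frac{1}{51092}$ ($V = \frac{1}{-45712 + \left(4 + 2 \cdot 220^{2}\right)} = \frac{1}{-45712 + \left(4 + 2 \cdot 48400\right)} = \frac{1}{-45712 + \left(4 + 96800\right)} = \frac{1}{-45712 + 96804} = \frac{1}{51092} \approx 1.9573 \cdot 10^{-5}$)
$- \frac{1}{u{\left(-123 \right)} + V} = - \frac{1}{-13 + \frac{1}{51092}} = - \frac{1}{- \frac{664195}{51092}} = \left(-1\right) \left(- \frac{51092}{664195}\right) = \frac{51092}{664195}$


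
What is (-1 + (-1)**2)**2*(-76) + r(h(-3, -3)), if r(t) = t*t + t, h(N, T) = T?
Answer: 6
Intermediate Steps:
r(t) = t + t**2 (r(t) = t**2 + t = t + t**2)
(-1 + (-1)**2)**2*(-76) + r(h(-3, -3)) = (-1 + (-1)**2)**2*(-76) - 3*(1 - 3) = (-1 + 1)**2*(-76) - 3*(-2) = 0**2*(-76) + 6 = 0*(-76) + 6 = 0 + 6 = 6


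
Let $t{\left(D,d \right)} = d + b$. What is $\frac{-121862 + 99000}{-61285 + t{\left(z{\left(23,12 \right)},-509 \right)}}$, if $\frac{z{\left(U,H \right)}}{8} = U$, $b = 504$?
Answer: $\frac{11431}{30645} \approx 0.37301$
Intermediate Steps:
$z{\left(U,H \right)} = 8 U$
$t{\left(D,d \right)} = 504 + d$ ($t{\left(D,d \right)} = d + 504 = 504 + d$)
$\frac{-121862 + 99000}{-61285 + t{\left(z{\left(23,12 \right)},-509 \right)}} = \frac{-121862 + 99000}{-61285 + \left(504 - 509\right)} = - \frac{22862}{-61285 - 5} = - \frac{22862}{-61290} = \left(-22862\right) \left(- \frac{1}{61290}\right) = \frac{11431}{30645}$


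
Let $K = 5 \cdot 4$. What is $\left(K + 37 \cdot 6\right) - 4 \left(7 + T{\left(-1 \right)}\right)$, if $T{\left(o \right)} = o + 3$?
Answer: $206$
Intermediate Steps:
$T{\left(o \right)} = 3 + o$
$K = 20$
$\left(K + 37 \cdot 6\right) - 4 \left(7 + T{\left(-1 \right)}\right) = \left(20 + 37 \cdot 6\right) - 4 \left(7 + \left(3 - 1\right)\right) = \left(20 + 222\right) - 4 \left(7 + 2\right) = 242 - 36 = 206$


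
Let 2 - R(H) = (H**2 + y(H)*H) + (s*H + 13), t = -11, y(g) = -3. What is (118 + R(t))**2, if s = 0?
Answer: 2209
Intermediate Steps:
R(H) = -11 - H**2 + 3*H (R(H) = 2 - ((H**2 - 3*H) + (0*H + 13)) = 2 - ((H**2 - 3*H) + (0 + 13)) = 2 - ((H**2 - 3*H) + 13) = 2 - (13 + H**2 - 3*H) = 2 + (-13 - H**2 + 3*H) = -11 - H**2 + 3*H)
(118 + R(t))**2 = (118 + (-11 - 1*(-11)**2 + 3*(-11)))**2 = (118 + (-11 - 1*121 - 33))**2 = (118 + (-11 - 121 - 33))**2 = (118 - 165)**2 = (-47)**2 = 2209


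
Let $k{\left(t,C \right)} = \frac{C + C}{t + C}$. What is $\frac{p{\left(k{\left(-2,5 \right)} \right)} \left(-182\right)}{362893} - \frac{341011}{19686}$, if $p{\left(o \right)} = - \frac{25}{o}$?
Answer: $- \frac{123723633433}{7143911598} \approx -17.319$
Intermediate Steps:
$k{\left(t,C \right)} = \frac{2 C}{C + t}$
$\frac{p{\left(k{\left(-2,5 \right)} \right)} \left(-182\right)}{362893} - \frac{341011}{19686} = \frac{- \frac{25}{2 \cdot 5 \frac{1}{5 - 2}} \left(-182\right)}{362893} - \frac{341011}{19686} = - \frac{25}{2 \cdot 5 \cdot \frac{1}{3}} \left(-182\right) \frac{1}{362893} - \frac{341011}{19686} = - \frac{25}{\frac{10}{3}} \left(-182\right) \frac{1}{362893} - \frac{341011}{19686} = \left(-25\right) \frac{3}{10} \left(-182\right) \frac{1}{362893} - \frac{341011}{19686} = \left(- \frac{15}{2}\right) \left(-182\right) \frac{1}{362893} - \frac{341011}{19686} = 1365 \cdot \frac{1}{362893} - \frac{341011}{19686} = \frac{1365}{362893} - \frac{341011}{19686} = - \frac{123723633433}{7143911598}$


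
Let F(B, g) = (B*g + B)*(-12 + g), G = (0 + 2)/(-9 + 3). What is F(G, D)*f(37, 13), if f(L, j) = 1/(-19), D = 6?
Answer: -14/19 ≈ -0.73684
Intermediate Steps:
f(L, j) = -1/19
G = -1/3 (G = 2/(-6) = 2*(-1/6) = -1/3 ≈ -0.33333)
F(B, g) = (-12 + g)*(B + B*g) (F(B, g) = (B + B*g)*(-12 + g) = (-12 + g)*(B + B*g))
F(G, D)*f(37, 13) = -(-12 + 6**2 - 11*6)/3*(-1/19) = -(-12 + 36 - 66)/3*(-1/19) = -1/3*(-42)*(-1/19) = 14*(-1/19) = -14/19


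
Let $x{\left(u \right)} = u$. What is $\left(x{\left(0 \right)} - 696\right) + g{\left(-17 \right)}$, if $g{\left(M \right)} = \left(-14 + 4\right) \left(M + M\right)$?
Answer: $-356$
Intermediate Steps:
$g{\left(M \right)} = - 20 M$ ($g{\left(M \right)} = - 10 \cdot 2 M = - 20 M$)
$\left(x{\left(0 \right)} - 696\right) + g{\left(-17 \right)} = \left(0 - 696\right) - -340 = -696 + 340 = -356$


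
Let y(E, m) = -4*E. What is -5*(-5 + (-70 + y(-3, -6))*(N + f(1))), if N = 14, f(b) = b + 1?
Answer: 4665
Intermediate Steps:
f(b) = 1 + b
-5*(-5 + (-70 + y(-3, -6))*(N + f(1))) = -5*(-5 + (-70 - 4*(-3))*(14 + (1 + 1))) = -5*(-5 + (-70 + 12)*(14 + 2)) = -5*(-5 - 58*16) = -5*(-5 - 928) = -5*(-933) = 4665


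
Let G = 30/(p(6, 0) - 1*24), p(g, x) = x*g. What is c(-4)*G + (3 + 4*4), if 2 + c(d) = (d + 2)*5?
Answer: 34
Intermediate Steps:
p(g, x) = g*x
c(d) = 8 + 5*d (c(d) = -2 + (d + 2)*5 = -2 + (2 + d)*5 = -2 + (10 + 5*d) = 8 + 5*d)
G = -5/4 (G = 30/(6*0 - 1*24) = 30/(0 - 24) = 30/(-24) = 30*(-1/24) = -5/4 ≈ -1.2500)
c(-4)*G + (3 + 4*4) = (8 + 5*(-4))*(-5/4) + (3 + 4*4) = (8 - 20)*(-5/4) + (3 + 16) = -12*(-5/4) + 19 = 15 + 19 = 34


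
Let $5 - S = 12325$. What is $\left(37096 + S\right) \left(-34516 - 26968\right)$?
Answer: $-1523327584$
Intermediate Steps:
$S = -12320$ ($S = 5 - 12325 = -12320$)
$\left(37096 + S\right) \left(-34516 - 26968\right) = \left(37096 - 12320\right) \left(-34516 - 26968\right) = 24776 \left(-61484\right) = -1523327584$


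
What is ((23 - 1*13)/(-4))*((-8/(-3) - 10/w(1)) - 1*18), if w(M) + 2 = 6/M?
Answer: 535/12 ≈ 44.583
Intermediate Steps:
w(M) = -2 + 6/M
((23 - 1*13)/(-4))*((-8/(-3) - 10/w(1)) - 1*18) = ((23 - 1*13)/(-4))*((-8/(-3) - 10/(-2 + 6/1)) - 1*18) = ((23 - 13)*(-¼))*((-8*(-⅓) - 10/(-2 + 6*1)) - 18) = (10*(-¼))*((8/3 - 10/(-2 + 6)) - 18) = -5*((8/3 - 10/4) - 18)/2 = -5*((8/3 - 10*¼) - 18)/2 = -5*((8/3 - 5/2) - 18)/2 = -5*(⅙ - 18)/2 = -5/2*(-107/6) = 535/12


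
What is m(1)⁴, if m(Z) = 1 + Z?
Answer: 16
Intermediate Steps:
m(1)⁴ = (1 + 1)⁴ = 2⁴ = 16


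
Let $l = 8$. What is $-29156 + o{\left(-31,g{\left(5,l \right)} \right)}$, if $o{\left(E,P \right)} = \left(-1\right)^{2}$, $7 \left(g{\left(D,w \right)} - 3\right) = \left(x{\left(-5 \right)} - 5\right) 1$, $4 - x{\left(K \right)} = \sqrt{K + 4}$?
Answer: $-29155$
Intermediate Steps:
$x{\left(K \right)} = 4 - \sqrt{4 + K}$ ($x{\left(K \right)} = 4 - \sqrt{K + 4} = 4 - \sqrt{4 + K}$)
$g{\left(D,w \right)} = \frac{20}{7} - \frac{i}{7}$ ($g{\left(D,w \right)} = 3 + \frac{\left(\left(4 - \sqrt{4 - 5}\right) - 5\right) 1}{7} = 3 + \frac{\left(\left(4 - \sqrt{-1}\right) - 5\right) 1}{7} = 3 + \frac{\left(\left(4 - i\right) - 5\right) 1}{7} = 3 + \frac{\left(-1 - i\right) 1}{7} = 3 + \frac{-1 - i}{7} = 3 - \left(\frac{1}{7} + \frac{i}{7}\right) = \frac{20}{7} - \frac{i}{7}$)
$o{\left(E,P \right)} = 1$
$-29156 + o{\left(-31,g{\left(5,l \right)} \right)} = -29156 + 1 = -29155$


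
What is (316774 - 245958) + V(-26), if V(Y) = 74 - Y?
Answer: 70916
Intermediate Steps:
(316774 - 245958) + V(-26) = (316774 - 245958) + (74 - 1*(-26)) = 70816 + (74 + 26) = 70816 + 100 = 70916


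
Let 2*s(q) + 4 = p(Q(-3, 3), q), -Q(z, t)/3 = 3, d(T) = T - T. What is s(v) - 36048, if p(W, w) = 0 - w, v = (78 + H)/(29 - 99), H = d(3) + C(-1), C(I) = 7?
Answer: -1009383/28 ≈ -36049.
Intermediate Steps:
d(T) = 0
H = 7 (H = 0 + 7 = 7)
v = -17/14 (v = (78 + 7)/(29 - 99) = 85/(-70) = 85*(-1/70) = -17/14 ≈ -1.2143)
Q(z, t) = -9 (Q(z, t) = -3*3 = -9)
p(W, w) = -w
s(q) = -2 - q/2 (s(q) = -2 + (-q)/2 = -2 - q/2)
s(v) - 36048 = (-2 - ½*(-17/14)) - 36048 = (-2 + 17/28) - 36048 = -39/28 - 36048 = -1009383/28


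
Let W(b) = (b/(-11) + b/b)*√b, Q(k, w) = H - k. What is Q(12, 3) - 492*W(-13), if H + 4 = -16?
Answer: -32 - 11808*I*√13/11 ≈ -32.0 - 3870.4*I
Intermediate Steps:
H = -20 (H = -4 - 16 = -20)
Q(k, w) = -20 - k
W(b) = √b*(1 - b/11) (W(b) = (b*(-1/11) + 1)*√b = (-b/11 + 1)*√b = (1 - b/11)*√b = √b*(1 - b/11))
Q(12, 3) - 492*W(-13) = (-20 - 1*12) - 492*√(-13)*(11 - 1*(-13))/11 = (-20 - 12) - 492*I*√13*(11 + 13)/11 = -32 - 492*I*√13*24/11 = -32 - 11808*I*√13/11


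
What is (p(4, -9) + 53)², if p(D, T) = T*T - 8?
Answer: 15876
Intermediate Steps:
p(D, T) = -8 + T² (p(D, T) = T² - 8 = -8 + T²)
(p(4, -9) + 53)² = ((-8 + (-9)²) + 53)² = ((-8 + 81) + 53)² = (73 + 53)² = 126² = 15876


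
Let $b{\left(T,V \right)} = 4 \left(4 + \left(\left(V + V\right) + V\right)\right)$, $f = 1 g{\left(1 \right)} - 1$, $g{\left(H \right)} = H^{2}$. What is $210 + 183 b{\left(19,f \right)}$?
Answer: $3138$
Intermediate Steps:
$f = 0$ ($f = 1 \cdot 1^{2} - 1 = 1 \cdot 1 - 1 = 1 - 1 = 0$)
$b{\left(T,V \right)} = 16 + 12 V$ ($b{\left(T,V \right)} = 4 \left(4 + \left(2 V + V\right)\right) = 4 \left(4 + 3 V\right) = 16 + 12 V$)
$210 + 183 b{\left(19,f \right)} = 210 + 183 \left(16 + 12 \cdot 0\right) = 210 + 183 \left(16 + 0\right) = 210 + 183 \cdot 16 = 210 + 2928 = 3138$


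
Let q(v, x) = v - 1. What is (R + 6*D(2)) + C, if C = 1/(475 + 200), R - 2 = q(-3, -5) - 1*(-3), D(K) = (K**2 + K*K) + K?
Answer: 41176/675 ≈ 61.001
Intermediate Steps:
q(v, x) = -1 + v
D(K) = K + 2*K**2 (D(K) = (K**2 + K**2) + K = 2*K**2 + K = K + 2*K**2)
R = 1 (R = 2 + ((-1 - 3) - 1*(-3)) = 2 + (-4 + 3) = 2 - 1 = 1)
C = 1/675 ≈ 0.0014815
(R + 6*D(2)) + C = (1 + 6*(2*(1 + 2*2))) + 1/675 = (1 + 6*(2*(1 + 4))) + 1/675 = (1 + 6*(2*5)) + 1/675 = (1 + 6*10) + 1/675 = (1 + 60) + 1/675 = 61 + 1/675 = 41176/675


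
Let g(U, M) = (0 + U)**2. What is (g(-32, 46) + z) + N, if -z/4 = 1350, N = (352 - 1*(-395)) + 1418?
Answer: -2211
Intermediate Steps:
N = 2165 (N = (352 + 395) + 1418 = 747 + 1418 = 2165)
g(U, M) = U**2
z = -5400 (z = -4*1350 = -5400)
(g(-32, 46) + z) + N = ((-32)**2 - 5400) + 2165 = (1024 - 5400) + 2165 = -4376 + 2165 = -2211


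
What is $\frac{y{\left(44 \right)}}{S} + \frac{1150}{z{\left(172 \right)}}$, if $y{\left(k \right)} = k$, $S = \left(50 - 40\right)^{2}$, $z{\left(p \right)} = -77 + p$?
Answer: $\frac{5959}{475} \approx 12.545$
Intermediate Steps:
$S = 100$ ($S = 10^{2} = 100$)
$\frac{y{\left(44 \right)}}{S} + \frac{1150}{z{\left(172 \right)}} = \frac{44}{100} + \frac{1150}{-77 + 172} = 44 \cdot \frac{1}{100} + \frac{1150}{95} = \frac{11}{25} + 1150 \cdot \frac{1}{95} = \frac{11}{25} + \frac{230}{19} = \frac{5959}{475}$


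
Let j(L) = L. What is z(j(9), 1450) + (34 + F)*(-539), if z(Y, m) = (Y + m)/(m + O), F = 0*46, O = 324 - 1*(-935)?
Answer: -49643675/2709 ≈ -18325.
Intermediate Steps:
O = 1259 (O = 324 + 935 = 1259)
F = 0
z(Y, m) = (Y + m)/(1259 + m) (z(Y, m) = (Y + m)/(m + 1259) = (Y + m)/(1259 + m))
z(j(9), 1450) + (34 + F)*(-539) = (9 + 1450)/(1259 + 1450) + (34 + 0)*(-539) = 1459/2709 + 34*(-539) = (1/2709)*1459 - 18326 = 1459/2709 - 18326 = -49643675/2709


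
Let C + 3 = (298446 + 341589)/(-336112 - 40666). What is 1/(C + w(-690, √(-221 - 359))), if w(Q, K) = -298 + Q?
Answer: -376778/374027033 ≈ -0.0010074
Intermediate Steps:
C = -1770369/376778 (C = -3 + (298446 + 341589)/(-336112 - 40666) = -3 + 640035/(-376778) = -3 + 640035*(-1/376778) = -3 - 640035/376778 = -1770369/376778 ≈ -4.6987)
1/(C + w(-690, √(-221 - 359))) = 1/(-1770369/376778 + (-298 - 690)) = 1/(-1770369/376778 - 988) = 1/(-374027033/376778) = -376778/374027033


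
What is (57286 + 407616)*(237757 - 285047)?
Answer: -21985215580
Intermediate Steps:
(57286 + 407616)*(237757 - 285047) = 464902*(-47290) = -21985215580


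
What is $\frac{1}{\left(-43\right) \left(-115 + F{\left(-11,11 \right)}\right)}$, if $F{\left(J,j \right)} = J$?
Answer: $\frac{1}{5418} \approx 0.00018457$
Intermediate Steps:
$\frac{1}{\left(-43\right) \left(-115 + F{\left(-11,11 \right)}\right)} = \frac{1}{\left(-43\right) \left(-115 - 11\right)} = \frac{1}{\left(-43\right) \left(-126\right)} = \frac{1}{5418}$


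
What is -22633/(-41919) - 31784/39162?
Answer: -24777775/91201771 ≈ -0.27168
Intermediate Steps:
-22633/(-41919) - 31784/39162 = -22633*(-1/41919) - 31784*1/39162 = 22633/41919 - 15892/19581 = -24777775/91201771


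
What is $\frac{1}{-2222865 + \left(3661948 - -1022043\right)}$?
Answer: $\frac{1}{2461126} \approx 4.0632 \cdot 10^{-7}$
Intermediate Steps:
$\frac{1}{-2222865 + \left(3661948 - -1022043\right)} = \frac{1}{-2222865 + \left(3661948 + 1022043\right)} = \frac{1}{-2222865 + 4683991} = \frac{1}{2461126}$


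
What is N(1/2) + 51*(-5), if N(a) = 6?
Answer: -249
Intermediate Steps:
N(1/2) + 51*(-5) = 6 + 51*(-5) = 6 - 255 = -249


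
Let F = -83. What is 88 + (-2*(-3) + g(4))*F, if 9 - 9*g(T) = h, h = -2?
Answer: -4603/9 ≈ -511.44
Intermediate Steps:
g(T) = 11/9 (g(T) = 1 - ⅑*(-2) = 1 + 2/9 = 11/9)
88 + (-2*(-3) + g(4))*F = 88 + (-2*(-3) + 11/9)*(-83) = 88 + (6 + 11/9)*(-83) = 88 + (65/9)*(-83) = 88 - 5395/9 = -4603/9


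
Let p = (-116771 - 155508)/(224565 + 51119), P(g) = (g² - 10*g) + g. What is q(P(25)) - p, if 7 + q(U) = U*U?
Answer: 44107782491/275684 ≈ 1.5999e+5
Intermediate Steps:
P(g) = g² - 9*g
q(U) = -7 + U² (q(U) = -7 + U*U = -7 + U²)
p = -272279/275684 ≈ -0.98765
q(P(25)) - p = (-7 + (25*(-9 + 25))²) - 1*(-272279/275684) = (-7 + (25*16)²) + 272279/275684 = (-7 + 400²) + 272279/275684 = (-7 + 160000) + 272279/275684 = 159993 + 272279/275684 = 44107782491/275684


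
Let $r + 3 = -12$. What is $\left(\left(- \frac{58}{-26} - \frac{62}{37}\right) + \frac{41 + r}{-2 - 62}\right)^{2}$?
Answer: $\frac{5248681}{236913664} \approx 0.022154$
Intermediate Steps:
$r = -15$ ($r = -3 - 12 = -15$)
$\left(\left(- \frac{58}{-26} - \frac{62}{37}\right) + \frac{41 + r}{-2 - 62}\right)^{2} = \left(\left(- \frac{58}{-26} - \frac{62}{37}\right) + \frac{41 - 15}{-2 - 62}\right)^{2} = \left(\left(\left(-58\right) \left(- \frac{1}{26}\right) - \frac{62}{37}\right) + \frac{26}{-64}\right)^{2} = \left(\left(\frac{29}{13} - \frac{62}{37}\right) + 26 \left(- \frac{1}{64}\right)\right)^{2} = \left(\frac{267}{481} - \frac{13}{32}\right)^{2} = \left(\frac{2291}{15392}\right)^{2} = \frac{5248681}{236913664}$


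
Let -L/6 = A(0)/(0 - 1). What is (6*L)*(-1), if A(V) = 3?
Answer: -108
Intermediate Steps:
L = 18 (L = -6*3/(0 - 1) = -6*3/(-1) = -(-6)*3 = -6*(-3) = 18)
(6*L)*(-1) = (6*18)*(-1) = 108*(-1) = -108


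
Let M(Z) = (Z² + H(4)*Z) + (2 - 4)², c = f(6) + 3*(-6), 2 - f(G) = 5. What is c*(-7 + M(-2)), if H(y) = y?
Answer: 147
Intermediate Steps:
f(G) = -3 (f(G) = 2 - 1*5 = 2 - 5 = -3)
c = -21 (c = -3 + 3*(-6) = -3 - 18 = -21)
M(Z) = 4 + Z² + 4*Z (M(Z) = (Z² + 4*Z) + (2 - 4)² = (Z² + 4*Z) + (-2)² = (Z² + 4*Z) + 4 = 4 + Z² + 4*Z)
c*(-7 + M(-2)) = -21*(-7 + (4 + (-2)² + 4*(-2))) = -21*(-7 + (4 + 4 - 8)) = -21*(-7 + 0) = -21*(-7) = 147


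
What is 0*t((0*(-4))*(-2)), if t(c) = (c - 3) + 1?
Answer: 0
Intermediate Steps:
t(c) = -2 + c (t(c) = (-3 + c) + 1 = -2 + c)
0*t((0*(-4))*(-2)) = 0*(-2 + (0*(-4))*(-2)) = 0*(-2 + 0*(-2)) = 0*(-2 + 0) = 0*(-2) = 0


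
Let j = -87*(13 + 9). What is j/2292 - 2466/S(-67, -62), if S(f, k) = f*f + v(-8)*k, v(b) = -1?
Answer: -797927/579494 ≈ -1.3769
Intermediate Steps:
j = -1914 (j = -87*22 = -1914)
S(f, k) = f**2 - k (S(f, k) = f*f - k = f**2 - k)
j/2292 - 2466/S(-67, -62) = -1914/2292 - 2466/((-67)**2 - 1*(-62)) = -1914*1/2292 - 2466/(4489 + 62) = -319/382 - 2466/4551 = -319/382 - 2466*1/4551 = -319/382 - 822/1517 = -797927/579494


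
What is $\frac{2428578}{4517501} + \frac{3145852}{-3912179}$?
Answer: $- \frac{4710357704390}{17673272544679} \approx -0.26652$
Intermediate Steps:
$\frac{2428578}{4517501} + \frac{3145852}{-3912179} = 2428578 \cdot \frac{1}{4517501} + 3145852 \left(- \frac{1}{3912179}\right) = \frac{2428578}{4517501} - \frac{3145852}{3912179} = - \frac{4710357704390}{17673272544679}$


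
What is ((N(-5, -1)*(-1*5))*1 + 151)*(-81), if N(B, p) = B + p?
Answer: -14661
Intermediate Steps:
((N(-5, -1)*(-1*5))*1 + 151)*(-81) = (((-5 - 1)*(-1*5))*1 + 151)*(-81) = (-6*(-5)*1 + 151)*(-81) = (30*1 + 151)*(-81) = (30 + 151)*(-81) = 181*(-81) = -14661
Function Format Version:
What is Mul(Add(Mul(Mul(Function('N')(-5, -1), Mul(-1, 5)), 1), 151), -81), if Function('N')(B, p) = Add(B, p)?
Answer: -14661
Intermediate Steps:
Mul(Add(Mul(Mul(Function('N')(-5, -1), Mul(-1, 5)), 1), 151), -81) = Mul(Add(Mul(Mul(Add(-5, -1), Mul(-1, 5)), 1), 151), -81) = Mul(Add(Mul(Mul(-6, -5), 1), 151), -81) = Mul(Add(Mul(30, 1), 151), -81) = Mul(Add(30, 151), -81) = Mul(181, -81) = -14661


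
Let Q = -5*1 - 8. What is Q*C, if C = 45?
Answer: -585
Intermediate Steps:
Q = -13 (Q = -5 - 8 = -13)
Q*C = -13*45 = -585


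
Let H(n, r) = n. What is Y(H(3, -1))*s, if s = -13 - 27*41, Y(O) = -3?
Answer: 3360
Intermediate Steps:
s = -1120 (s = -13 - 1107 = -1120)
Y(H(3, -1))*s = -3*(-1120) = 3360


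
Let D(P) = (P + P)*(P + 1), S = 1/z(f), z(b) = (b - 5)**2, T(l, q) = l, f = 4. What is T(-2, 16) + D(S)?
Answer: 2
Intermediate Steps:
z(b) = (-5 + b)**2
S = 1 (S = 1/((-5 + 4)**2) = 1/((-1)**2) = 1/1 = 1)
D(P) = 2*P*(1 + P) (D(P) = (2*P)*(1 + P) = 2*P*(1 + P))
T(-2, 16) + D(S) = -2 + 2*1*(1 + 1) = -2 + 2*1*2 = -2 + 4 = 2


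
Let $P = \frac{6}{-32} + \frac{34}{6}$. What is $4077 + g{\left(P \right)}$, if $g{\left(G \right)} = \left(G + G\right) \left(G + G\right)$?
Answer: $\frac{2417521}{576} \approx 4197.1$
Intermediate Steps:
$P = \frac{263}{48}$ ($P = 6 \left(- \frac{1}{32}\right) + 34 \cdot \frac{1}{6} = - \frac{3}{16} + \frac{17}{3} = \frac{263}{48} \approx 5.4792$)
$g{\left(G \right)} = 4 G^{2}$ ($g{\left(G \right)} = 2 G 2 G = 4 G^{2}$)
$4077 + g{\left(P \right)} = 4077 + 4 \left(\frac{263}{48}\right)^{2} = 4077 + 4 \cdot \frac{69169}{2304} = 4077 + \frac{69169}{576} = \frac{2417521}{576}$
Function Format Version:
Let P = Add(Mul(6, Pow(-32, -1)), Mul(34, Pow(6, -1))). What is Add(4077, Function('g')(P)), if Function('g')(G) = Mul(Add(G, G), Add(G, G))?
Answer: Rational(2417521, 576) ≈ 4197.1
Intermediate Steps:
P = Rational(263, 48) (P = Add(Mul(6, Rational(-1, 32)), Mul(34, Rational(1, 6))) = Add(Rational(-3, 16), Rational(17, 3)) = Rational(263, 48) ≈ 5.4792)
Function('g')(G) = Mul(4, Pow(G, 2)) (Function('g')(G) = Mul(Mul(2, G), Mul(2, G)) = Mul(4, Pow(G, 2)))
Add(4077, Function('g')(P)) = Add(4077, Mul(4, Pow(Rational(263, 48), 2))) = Add(4077, Mul(4, Rational(69169, 2304))) = Add(4077, Rational(69169, 576)) = Rational(2417521, 576)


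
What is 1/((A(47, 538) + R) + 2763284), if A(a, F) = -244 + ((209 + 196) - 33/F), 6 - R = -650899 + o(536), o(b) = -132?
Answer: 538/1836991283 ≈ 2.9287e-7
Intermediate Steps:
R = 651037 (R = 6 - (-650899 - 132) = 6 - 1*(-651031) = 6 + 651031 = 651037)
A(a, F) = 161 - 33/F (A(a, F) = -244 + (405 - 33/F) = 161 - 33/F)
1/((A(47, 538) + R) + 2763284) = 1/(((161 - 33/538) + 651037) + 2763284) = 1/((86585/538 + 651037) + 2763284) = 1/(350344491/538 + 2763284) = 1/(1836991283/538) = 538/1836991283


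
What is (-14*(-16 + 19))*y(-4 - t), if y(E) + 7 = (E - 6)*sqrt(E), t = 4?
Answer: 294 + 1176*I*sqrt(2) ≈ 294.0 + 1663.1*I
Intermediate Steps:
y(E) = -7 + sqrt(E)*(-6 + E) (y(E) = -7 + (E - 6)*sqrt(E) = -7 + (-6 + E)*sqrt(E) = -7 + sqrt(E)*(-6 + E))
(-14*(-16 + 19))*y(-4 - t) = (-14*(-16 + 19))*(-7 + (-4 - 1*4)**(3/2) - 6*sqrt(-4 - 1*4)) = (-14*3)*(-7 + (-4 - 4)**(3/2) - 6*sqrt(-4 - 4)) = -42*(-7 + (-8)**(3/2) - 12*I*sqrt(2)) = -42*(-7 - 16*I*sqrt(2) - 12*I*sqrt(2)) = -42*(-7 - 28*I*sqrt(2)) = 294 + 1176*I*sqrt(2)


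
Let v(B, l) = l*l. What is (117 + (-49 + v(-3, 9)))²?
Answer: 22201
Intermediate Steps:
v(B, l) = l²
(117 + (-49 + v(-3, 9)))² = (117 + (-49 + 9²))² = (117 + (-49 + 81))² = (117 + 32)² = 149² = 22201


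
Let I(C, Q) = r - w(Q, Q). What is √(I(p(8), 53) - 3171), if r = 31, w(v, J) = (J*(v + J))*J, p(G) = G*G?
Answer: I*√300894 ≈ 548.54*I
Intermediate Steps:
p(G) = G²
w(v, J) = J²*(J + v) (w(v, J) = (J*(J + v))*J = J²*(J + v))
I(C, Q) = 31 - 2*Q³ (I(C, Q) = 31 - Q²*(Q + Q) = 31 - Q²*2*Q = 31 - 2*Q³)
√(I(p(8), 53) - 3171) = √((31 - 2*53³) - 3171) = √((31 - 2*148877) - 3171) = √((31 - 297754) - 3171) = √(-297723 - 3171) = √(-300894) = I*√300894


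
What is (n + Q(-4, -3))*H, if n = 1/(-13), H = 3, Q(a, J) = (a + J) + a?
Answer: -432/13 ≈ -33.231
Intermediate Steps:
Q(a, J) = J + 2*a (Q(a, J) = (J + a) + a = J + 2*a)
n = -1/13 ≈ -0.076923
(n + Q(-4, -3))*H = (-1/13 + (-3 + 2*(-4)))*3 = (-1/13 + (-3 - 8))*3 = (-1/13 - 11)*3 = -144/13*3 = -432/13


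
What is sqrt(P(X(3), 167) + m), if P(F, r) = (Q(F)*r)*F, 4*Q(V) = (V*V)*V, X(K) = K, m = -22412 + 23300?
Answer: sqrt(17079)/2 ≈ 65.343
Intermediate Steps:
m = 888
Q(V) = V**3/4 (Q(V) = ((V*V)*V)/4 = (V**2*V)/4 = V**3/4)
P(F, r) = r*F**4/4 (P(F, r) = ((F**3/4)*r)*F = (r*F**3/4)*F = r*F**4/4)
sqrt(P(X(3), 167) + m) = sqrt((1/4)*167*3**4 + 888) = sqrt((1/4)*167*81 + 888) = sqrt(13527/4 + 888) = sqrt(17079/4) = sqrt(17079)/2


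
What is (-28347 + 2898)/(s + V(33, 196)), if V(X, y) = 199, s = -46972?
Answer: 8483/15591 ≈ 0.54410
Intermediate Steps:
(-28347 + 2898)/(s + V(33, 196)) = (-28347 + 2898)/(-46972 + 199) = -25449/(-46773) = -25449*(-1/46773) = 8483/15591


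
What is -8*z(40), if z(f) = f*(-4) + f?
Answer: 960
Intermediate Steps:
z(f) = -3*f (z(f) = -4*f + f = -3*f)
-8*z(40) = -(-24)*40 = -8*(-120) = 960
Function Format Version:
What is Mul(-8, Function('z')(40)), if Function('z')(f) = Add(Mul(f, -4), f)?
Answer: 960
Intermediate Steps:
Function('z')(f) = Mul(-3, f) (Function('z')(f) = Add(Mul(-4, f), f) = Mul(-3, f))
Mul(-8, Function('z')(40)) = Mul(-8, Mul(-3, 40)) = Mul(-8, -120) = 960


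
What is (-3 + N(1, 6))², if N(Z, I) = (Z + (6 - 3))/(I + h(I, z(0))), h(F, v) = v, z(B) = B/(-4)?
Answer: 49/9 ≈ 5.4444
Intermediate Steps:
z(B) = -B/4 (z(B) = B*(-¼) = -B/4)
N(Z, I) = (3 + Z)/I (N(Z, I) = (Z + (6 - 3))/(I - ¼*0) = (Z + 3)/(I + 0) = (3 + Z)/I)
(-3 + N(1, 6))² = (-3 + (3 + 1)/6)² = (-3 + (⅙)*4)² = (-3 + ⅔)² = (-7/3)² = 49/9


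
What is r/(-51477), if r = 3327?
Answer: -1109/17159 ≈ -0.064631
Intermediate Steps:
r/(-51477) = 3327/(-51477) = 3327*(-1/51477) = -1109/17159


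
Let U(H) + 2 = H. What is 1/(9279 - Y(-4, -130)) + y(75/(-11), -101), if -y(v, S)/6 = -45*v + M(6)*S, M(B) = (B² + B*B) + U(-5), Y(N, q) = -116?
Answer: 3880510811/103345 ≈ 37549.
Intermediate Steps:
U(H) = -2 + H
M(B) = -7 + 2*B² (M(B) = (B² + B*B) + (-2 - 5) = (B² + B²) - 7 = 2*B² - 7 = -7 + 2*B²)
y(v, S) = -390*S + 270*v (y(v, S) = -6*(-45*v + (-7 + 2*6²)*S) = -6*(-45*v + (-7 + 2*36)*S) = -6*(-45*v + (-7 + 72)*S) = -6*(-45*v + 65*S) = -390*S + 270*v)
1/(9279 - Y(-4, -130)) + y(75/(-11), -101) = 1/(9279 - 1*(-116)) + (-390*(-101) + 270*(75/(-11))) = 1/(9279 + 116) + (39390 + 270*(75*(-1/11))) = 1/9395 + (39390 + 270*(-75/11)) = 1/9395 + (39390 - 20250/11) = 1/9395 + 413040/11 = 3880510811/103345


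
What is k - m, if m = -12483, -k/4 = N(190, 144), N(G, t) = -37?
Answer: 12631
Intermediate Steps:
k = 148 (k = -4*(-37) = 148)
k - m = 148 - 1*(-12483) = 148 + 12483 = 12631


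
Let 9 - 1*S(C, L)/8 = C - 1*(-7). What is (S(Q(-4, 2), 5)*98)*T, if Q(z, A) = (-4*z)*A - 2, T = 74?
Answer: -1624448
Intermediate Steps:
Q(z, A) = -2 - 4*A*z (Q(z, A) = -4*A*z - 2 = -2 - 4*A*z)
S(C, L) = 16 - 8*C (S(C, L) = 72 - 8*(C - 1*(-7)) = 72 - 8*(C + 7) = 72 - 8*(7 + C) = 72 + (-56 - 8*C) = 16 - 8*C)
(S(Q(-4, 2), 5)*98)*T = ((16 - 8*(-2 - 4*2*(-4)))*98)*74 = ((16 - 8*(-2 + 32))*98)*74 = ((16 - 8*30)*98)*74 = ((16 - 240)*98)*74 = -224*98*74 = -21952*74 = -1624448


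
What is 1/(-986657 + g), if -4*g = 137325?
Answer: -4/4083953 ≈ -9.7944e-7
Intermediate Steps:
g = -137325/4 (g = -1/4*137325 = -137325/4 ≈ -34331.)
1/(-986657 + g) = 1/(-986657 - 137325/4) = 1/(-4083953/4) = -4/4083953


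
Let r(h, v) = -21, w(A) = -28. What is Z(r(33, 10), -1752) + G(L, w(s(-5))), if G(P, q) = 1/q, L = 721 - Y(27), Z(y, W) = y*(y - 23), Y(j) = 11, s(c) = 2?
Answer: 25871/28 ≈ 923.96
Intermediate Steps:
Z(y, W) = y*(-23 + y)
L = 710 (L = 721 - 1*11 = 721 - 11 = 710)
Z(r(33, 10), -1752) + G(L, w(s(-5))) = -21*(-23 - 21) + 1/(-28) = -21*(-44) - 1/28 = 924 - 1/28 = 25871/28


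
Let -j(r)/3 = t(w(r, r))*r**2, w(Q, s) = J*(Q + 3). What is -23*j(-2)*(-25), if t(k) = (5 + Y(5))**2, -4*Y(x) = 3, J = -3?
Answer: -498525/4 ≈ -1.2463e+5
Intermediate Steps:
Y(x) = -3/4 (Y(x) = -1/4*3 = -3/4)
w(Q, s) = -9 - 3*Q (w(Q, s) = -3*(Q + 3) = -3*(3 + Q) = -9 - 3*Q)
t(k) = 289/16 (t(k) = (5 - 3/4)**2 = (17/4)**2 = 289/16)
j(r) = -867*r**2/16
-23*j(-2)*(-25) = -(-19941)*(-2)**2/16*(-25) = -(-19941)*4/16*(-25) = -23*(-867/4)*(-25) = (19941/4)*(-25) = -498525/4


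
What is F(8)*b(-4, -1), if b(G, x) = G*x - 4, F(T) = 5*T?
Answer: 0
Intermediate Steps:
b(G, x) = -4 + G*x
F(8)*b(-4, -1) = (5*8)*(-4 - 4*(-1)) = 40*(-4 + 4) = 40*0 = 0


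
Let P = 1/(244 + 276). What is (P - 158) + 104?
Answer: -28079/520 ≈ -53.998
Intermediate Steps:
P = 1/520 ≈ 0.0019231
(P - 158) + 104 = (1/520 - 158) + 104 = -82159/520 + 104 = -28079/520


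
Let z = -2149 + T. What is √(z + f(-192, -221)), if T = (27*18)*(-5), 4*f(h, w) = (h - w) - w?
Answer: I*√18066/2 ≈ 67.205*I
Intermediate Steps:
f(h, w) = -w/2 + h/4 (f(h, w) = ((h - w) - w)/4 = (h - 2*w)/4 = -w/2 + h/4)
T = -2430 (T = 486*(-5) = -2430)
z = -4579 (z = -2149 - 2430 = -4579)
√(z + f(-192, -221)) = √(-4579 + (-½*(-221) + (¼)*(-192))) = √(-4579 + (221/2 - 48)) = √(-4579 + 125/2) = √(-9033/2) = I*√18066/2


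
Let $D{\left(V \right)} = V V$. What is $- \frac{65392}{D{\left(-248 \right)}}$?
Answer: $- \frac{4087}{3844} \approx -1.0632$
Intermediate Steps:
$D{\left(V \right)} = V^{2}$
$- \frac{65392}{D{\left(-248 \right)}} = - \frac{65392}{\left(-248\right)^{2}} = - \frac{65392}{61504} = \left(-65392\right) \frac{1}{61504} = - \frac{4087}{3844}$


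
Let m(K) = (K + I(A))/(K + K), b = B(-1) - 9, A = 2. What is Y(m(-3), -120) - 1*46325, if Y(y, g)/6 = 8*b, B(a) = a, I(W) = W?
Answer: -46805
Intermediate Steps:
b = -10 (b = -1 - 9 = -10)
m(K) = (2 + K)/(2*K) (m(K) = (K + 2)/(K + K) = (2 + K)/((2*K)) = (2 + K)*(1/(2*K)) = (2 + K)/(2*K))
Y(y, g) = -480 (Y(y, g) = 6*(8*(-10)) = 6*(-80) = -480)
Y(m(-3), -120) - 1*46325 = -480 - 1*46325 = -480 - 46325 = -46805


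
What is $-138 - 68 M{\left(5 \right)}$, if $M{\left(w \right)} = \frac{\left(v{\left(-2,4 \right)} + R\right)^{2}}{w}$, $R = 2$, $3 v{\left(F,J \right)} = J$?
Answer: $- \frac{2602}{9} \approx -289.11$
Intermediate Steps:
$v{\left(F,J \right)} = \frac{J}{3}$
$M{\left(w \right)} = \frac{100}{9 w}$ ($M{\left(w \right)} = \frac{\left(\frac{1}{3} \cdot 4 + 2\right)^{2}}{w} = \frac{\left(\frac{4}{3} + 2\right)^{2}}{w} = \frac{\left(\frac{10}{3}\right)^{2}}{w} = \frac{100}{9 w}$)
$-138 - 68 M{\left(5 \right)} = -138 - 68 \frac{100}{9 \cdot 5} = -138 - 68 \cdot \frac{100}{9} \cdot \frac{1}{5} = -138 - \frac{1360}{9} = - \frac{2602}{9}$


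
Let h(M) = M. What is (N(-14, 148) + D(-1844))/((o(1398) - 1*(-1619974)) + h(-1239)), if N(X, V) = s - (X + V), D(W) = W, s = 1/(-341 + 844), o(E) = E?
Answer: -994933/814926899 ≈ -0.0012209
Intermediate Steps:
s = 1/503 ≈ 0.0019881
N(X, V) = 1/503 - V - X (N(X, V) = 1/503 - (X + V) = 1/503 - (V + X) = 1/503 + (-V - X) = 1/503 - V - X)
(N(-14, 148) + D(-1844))/((o(1398) - 1*(-1619974)) + h(-1239)) = ((1/503 - 1*148 - 1*(-14)) - 1844)/((1398 - 1*(-1619974)) - 1239) = ((1/503 - 148 + 14) - 1844)/((1398 + 1619974) - 1239) = (-67401/503 - 1844)/(1621372 - 1239) = -994933/503/1620133 = -994933/503*1/1620133 = -994933/814926899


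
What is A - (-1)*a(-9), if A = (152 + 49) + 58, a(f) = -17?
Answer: 242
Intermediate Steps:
A = 259 (A = 201 + 58 = 259)
A - (-1)*a(-9) = 259 - (-1)*(-17) = 259 - 1*17 = 259 - 17 = 242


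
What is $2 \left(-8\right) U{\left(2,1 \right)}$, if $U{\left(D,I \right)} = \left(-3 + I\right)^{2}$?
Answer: $-64$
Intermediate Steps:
$2 \left(-8\right) U{\left(2,1 \right)} = 2 \left(-8\right) \left(-3 + 1\right)^{2} = - 16 \left(-2\right)^{2} = \left(-16\right) 4 = -64$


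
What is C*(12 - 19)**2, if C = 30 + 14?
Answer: 2156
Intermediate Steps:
C = 44
C*(12 - 19)**2 = 44*(12 - 19)**2 = 44*(-7)**2 = 44*49 = 2156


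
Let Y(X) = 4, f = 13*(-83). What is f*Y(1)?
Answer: -4316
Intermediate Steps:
f = -1079
f*Y(1) = -1079*4 = -4316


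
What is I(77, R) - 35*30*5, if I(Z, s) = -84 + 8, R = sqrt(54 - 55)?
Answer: -5326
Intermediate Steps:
R = I (R = sqrt(-1) = I ≈ 1.0*I)
I(Z, s) = -76
I(77, R) - 35*30*5 = -76 - 35*30*5 = -76 - 1050*5 = -76 - 5250 = -5326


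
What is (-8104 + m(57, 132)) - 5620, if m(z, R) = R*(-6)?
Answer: -14516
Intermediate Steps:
m(z, R) = -6*R
(-8104 + m(57, 132)) - 5620 = (-8104 - 6*132) - 5620 = (-8104 - 792) - 5620 = -8896 - 5620 = -14516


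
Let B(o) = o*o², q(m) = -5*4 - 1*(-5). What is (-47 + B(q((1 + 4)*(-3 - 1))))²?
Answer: 11710084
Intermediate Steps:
q(m) = -15 (q(m) = -20 + 5 = -15)
B(o) = o³
(-47 + B(q((1 + 4)*(-3 - 1))))² = (-47 + (-15)³)² = (-47 - 3375)² = (-3422)² = 11710084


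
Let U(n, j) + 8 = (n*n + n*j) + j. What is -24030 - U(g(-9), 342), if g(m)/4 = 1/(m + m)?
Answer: -1967332/81 ≈ -24288.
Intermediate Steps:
g(m) = 2/m (g(m) = 4/(m + m) = 4/((2*m)) = 4*(1/(2*m)) = 2/m)
U(n, j) = -8 + j + n² + j*n (U(n, j) = -8 + ((n*n + n*j) + j) = -8 + ((n² + j*n) + j) = -8 + (j + n² + j*n) = -8 + j + n² + j*n)
-24030 - U(g(-9), 342) = -24030 - (-8 + 342 + (2/(-9))² + 342*(2/(-9))) = -24030 - (-8 + 342 + (2*(-⅑))² + 342*(2*(-⅑))) = -24030 - (-8 + 342 + (-2/9)² + 342*(-2/9)) = -24030 - (-8 + 342 + 4/81 - 76) = -24030 - 1*20902/81 = -24030 - 20902/81 = -1967332/81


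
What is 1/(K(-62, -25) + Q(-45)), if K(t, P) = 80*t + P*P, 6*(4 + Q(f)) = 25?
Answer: -6/26009 ≈ -0.00023069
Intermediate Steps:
Q(f) = 1/6 (Q(f) = -4 + (1/6)*25 = -4 + 25/6 = 1/6)
K(t, P) = P**2 + 80*t (K(t, P) = 80*t + P**2 = P**2 + 80*t)
1/(K(-62, -25) + Q(-45)) = 1/(((-25)**2 + 80*(-62)) + 1/6) = 1/((625 - 4960) + 1/6) = 1/(-4335 + 1/6) = 1/(-26009/6) = -6/26009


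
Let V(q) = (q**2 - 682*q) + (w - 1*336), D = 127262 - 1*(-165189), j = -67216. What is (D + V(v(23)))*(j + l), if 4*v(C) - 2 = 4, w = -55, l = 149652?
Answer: 23992111613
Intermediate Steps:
D = 292451 (D = 127262 + 165189 = 292451)
v(C) = 3/2 (v(C) = 1/2 + (1/4)*4 = 1/2 + 1 = 3/2)
V(q) = -391 + q**2 - 682*q (V(q) = (q**2 - 682*q) + (-55 - 1*336) = (q**2 - 682*q) + (-55 - 336) = (q**2 - 682*q) - 391 = -391 + q**2 - 682*q)
(D + V(v(23)))*(j + l) = (292451 + (-391 + (3/2)**2 - 682*3/2))*(-67216 + 149652) = (292451 + (-391 + 9/4 - 1023))*82436 = (292451 - 5647/4)*82436 = (1164157/4)*82436 = 23992111613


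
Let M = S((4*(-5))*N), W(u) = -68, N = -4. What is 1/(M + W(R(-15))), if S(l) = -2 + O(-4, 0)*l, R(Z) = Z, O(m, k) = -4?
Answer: -1/390 ≈ -0.0025641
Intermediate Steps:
S(l) = -2 - 4*l
M = -322 (M = -2 - 4*4*(-5)*(-4) = -2 - (-80)*(-4) = -2 - 4*80 = -2 - 320 = -322)
1/(M + W(R(-15))) = 1/(-322 - 68) = 1/(-390) = -1/390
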